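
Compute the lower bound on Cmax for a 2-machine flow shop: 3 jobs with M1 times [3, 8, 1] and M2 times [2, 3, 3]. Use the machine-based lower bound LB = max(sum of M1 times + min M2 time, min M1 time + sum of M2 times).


LB1 = sum(M1 times) + min(M2 times) = 12 + 2 = 14
LB2 = min(M1 times) + sum(M2 times) = 1 + 8 = 9
Lower bound = max(LB1, LB2) = max(14, 9) = 14

14


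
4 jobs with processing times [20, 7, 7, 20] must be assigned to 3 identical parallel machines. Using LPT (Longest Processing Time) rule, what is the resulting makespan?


Sort jobs in decreasing order (LPT): [20, 20, 7, 7]
Assign each job to the least loaded machine:
  Machine 1: jobs [20], load = 20
  Machine 2: jobs [20], load = 20
  Machine 3: jobs [7, 7], load = 14
Makespan = max load = 20

20


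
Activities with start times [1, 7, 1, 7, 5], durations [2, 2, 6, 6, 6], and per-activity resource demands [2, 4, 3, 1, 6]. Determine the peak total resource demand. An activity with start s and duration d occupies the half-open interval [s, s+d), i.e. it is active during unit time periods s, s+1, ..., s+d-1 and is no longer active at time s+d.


Each activity i is active on [start_i, start_i + duration_i).
Compute total resource usage per time slot:
  t=0: active resources = [], total = 0
  t=1: active resources = [2, 3], total = 5
  t=2: active resources = [2, 3], total = 5
  t=3: active resources = [3], total = 3
  t=4: active resources = [3], total = 3
  t=5: active resources = [3, 6], total = 9
  t=6: active resources = [3, 6], total = 9
  t=7: active resources = [4, 1, 6], total = 11
  t=8: active resources = [4, 1, 6], total = 11
  t=9: active resources = [1, 6], total = 7
  t=10: active resources = [1, 6], total = 7
  t=11: active resources = [1], total = 1
  t=12: active resources = [1], total = 1
Peak resource demand = 11

11


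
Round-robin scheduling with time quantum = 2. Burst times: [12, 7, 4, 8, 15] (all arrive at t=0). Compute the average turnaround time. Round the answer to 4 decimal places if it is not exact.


Time quantum = 2
Execution trace:
  J1 runs 2 units, time = 2
  J2 runs 2 units, time = 4
  J3 runs 2 units, time = 6
  J4 runs 2 units, time = 8
  J5 runs 2 units, time = 10
  J1 runs 2 units, time = 12
  J2 runs 2 units, time = 14
  J3 runs 2 units, time = 16
  J4 runs 2 units, time = 18
  J5 runs 2 units, time = 20
  J1 runs 2 units, time = 22
  J2 runs 2 units, time = 24
  J4 runs 2 units, time = 26
  J5 runs 2 units, time = 28
  J1 runs 2 units, time = 30
  J2 runs 1 units, time = 31
  J4 runs 2 units, time = 33
  J5 runs 2 units, time = 35
  J1 runs 2 units, time = 37
  J5 runs 2 units, time = 39
  J1 runs 2 units, time = 41
  J5 runs 2 units, time = 43
  J5 runs 2 units, time = 45
  J5 runs 1 units, time = 46
Finish times: [41, 31, 16, 33, 46]
Average turnaround = 167/5 = 33.4

33.4


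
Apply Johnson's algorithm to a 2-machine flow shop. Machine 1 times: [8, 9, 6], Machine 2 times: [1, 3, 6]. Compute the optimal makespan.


Apply Johnson's rule:
  Group 1 (a <= b): [(3, 6, 6)]
  Group 2 (a > b): [(2, 9, 3), (1, 8, 1)]
Optimal job order: [3, 2, 1]
Schedule:
  Job 3: M1 done at 6, M2 done at 12
  Job 2: M1 done at 15, M2 done at 18
  Job 1: M1 done at 23, M2 done at 24
Makespan = 24

24


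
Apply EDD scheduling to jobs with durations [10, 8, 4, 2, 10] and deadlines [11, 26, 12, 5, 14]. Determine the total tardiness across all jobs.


Sort by due date (EDD order): [(2, 5), (10, 11), (4, 12), (10, 14), (8, 26)]
Compute completion times and tardiness:
  Job 1: p=2, d=5, C=2, tardiness=max(0,2-5)=0
  Job 2: p=10, d=11, C=12, tardiness=max(0,12-11)=1
  Job 3: p=4, d=12, C=16, tardiness=max(0,16-12)=4
  Job 4: p=10, d=14, C=26, tardiness=max(0,26-14)=12
  Job 5: p=8, d=26, C=34, tardiness=max(0,34-26)=8
Total tardiness = 25

25


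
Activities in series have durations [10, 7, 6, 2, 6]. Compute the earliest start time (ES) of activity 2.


Activity 2 starts after activities 1 through 1 complete.
Predecessor durations: [10]
ES = 10 = 10

10


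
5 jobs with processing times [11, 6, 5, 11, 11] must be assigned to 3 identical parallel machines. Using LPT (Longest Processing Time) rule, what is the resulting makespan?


Sort jobs in decreasing order (LPT): [11, 11, 11, 6, 5]
Assign each job to the least loaded machine:
  Machine 1: jobs [11, 6], load = 17
  Machine 2: jobs [11, 5], load = 16
  Machine 3: jobs [11], load = 11
Makespan = max load = 17

17


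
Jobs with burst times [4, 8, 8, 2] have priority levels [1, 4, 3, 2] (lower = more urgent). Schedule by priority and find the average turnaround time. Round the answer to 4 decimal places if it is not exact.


Sort by priority (ascending = highest first):
Order: [(1, 4), (2, 2), (3, 8), (4, 8)]
Completion times:
  Priority 1, burst=4, C=4
  Priority 2, burst=2, C=6
  Priority 3, burst=8, C=14
  Priority 4, burst=8, C=22
Average turnaround = 46/4 = 11.5

11.5


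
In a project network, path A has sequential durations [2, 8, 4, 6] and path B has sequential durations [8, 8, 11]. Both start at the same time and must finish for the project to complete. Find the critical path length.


Path A total = 2 + 8 + 4 + 6 = 20
Path B total = 8 + 8 + 11 = 27
Critical path = longest path = max(20, 27) = 27

27


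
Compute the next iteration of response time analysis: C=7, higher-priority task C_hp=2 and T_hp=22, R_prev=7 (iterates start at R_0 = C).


R_next = C + ceil(R_prev / T_hp) * C_hp
ceil(7 / 22) = ceil(0.3182) = 1
Interference = 1 * 2 = 2
R_next = 7 + 2 = 9

9


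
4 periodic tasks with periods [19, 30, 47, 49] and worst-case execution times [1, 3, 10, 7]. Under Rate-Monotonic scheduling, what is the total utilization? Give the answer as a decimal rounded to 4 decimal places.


Compute individual utilizations (exact fractions):
  Task 1: C/T = 1/19 (approx. 0.0526)
  Task 2: C/T = 3/30 = 1/10 (approx. 0.1)
  Task 3: C/T = 10/47 (approx. 0.2128)
  Task 4: C/T = 7/49 = 1/7 (approx. 0.1429)
Total utilization U = 1/19 + 1/10 + 10/47 + 1/7 = 31771/62510
Rounded to 4 decimal places: U = 0.5083
RM (Liu & Layland) bound for 4 tasks = 0.756828; compare with U = 31771/62510 (approx. 0.508255)
U <= bound, so schedulable by RM sufficient condition.

0.5083


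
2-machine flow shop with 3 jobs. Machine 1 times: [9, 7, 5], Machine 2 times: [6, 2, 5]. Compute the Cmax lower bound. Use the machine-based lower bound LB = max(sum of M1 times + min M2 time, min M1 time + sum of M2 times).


LB1 = sum(M1 times) + min(M2 times) = 21 + 2 = 23
LB2 = min(M1 times) + sum(M2 times) = 5 + 13 = 18
Lower bound = max(LB1, LB2) = max(23, 18) = 23

23


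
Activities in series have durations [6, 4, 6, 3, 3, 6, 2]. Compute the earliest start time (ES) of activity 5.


Activity 5 starts after activities 1 through 4 complete.
Predecessor durations: [6, 4, 6, 3]
ES = 6 + 4 + 6 + 3 = 19

19


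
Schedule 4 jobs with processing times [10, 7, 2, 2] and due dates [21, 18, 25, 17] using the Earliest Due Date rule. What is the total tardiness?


Sort by due date (EDD order): [(2, 17), (7, 18), (10, 21), (2, 25)]
Compute completion times and tardiness:
  Job 1: p=2, d=17, C=2, tardiness=max(0,2-17)=0
  Job 2: p=7, d=18, C=9, tardiness=max(0,9-18)=0
  Job 3: p=10, d=21, C=19, tardiness=max(0,19-21)=0
  Job 4: p=2, d=25, C=21, tardiness=max(0,21-25)=0
Total tardiness = 0

0


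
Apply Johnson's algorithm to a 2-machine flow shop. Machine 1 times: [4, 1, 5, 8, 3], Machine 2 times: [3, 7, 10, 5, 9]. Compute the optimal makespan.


Apply Johnson's rule:
  Group 1 (a <= b): [(2, 1, 7), (5, 3, 9), (3, 5, 10)]
  Group 2 (a > b): [(4, 8, 5), (1, 4, 3)]
Optimal job order: [2, 5, 3, 4, 1]
Schedule:
  Job 2: M1 done at 1, M2 done at 8
  Job 5: M1 done at 4, M2 done at 17
  Job 3: M1 done at 9, M2 done at 27
  Job 4: M1 done at 17, M2 done at 32
  Job 1: M1 done at 21, M2 done at 35
Makespan = 35

35


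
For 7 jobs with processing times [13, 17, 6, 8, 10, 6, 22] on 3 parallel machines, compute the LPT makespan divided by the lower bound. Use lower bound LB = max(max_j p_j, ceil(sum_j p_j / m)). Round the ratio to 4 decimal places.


LPT order: [22, 17, 13, 10, 8, 6, 6]
Machine loads after assignment: [28, 25, 29]
LPT makespan = 29
Lower bound = max(max_job, ceil(total/3)) = max(22, 28) = 28
Ratio = 29 / 28 = 1.0357

1.0357


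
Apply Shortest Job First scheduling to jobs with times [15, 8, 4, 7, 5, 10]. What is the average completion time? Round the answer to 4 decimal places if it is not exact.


SJF order (ascending): [4, 5, 7, 8, 10, 15]
Completion times:
  Job 1: burst=4, C=4
  Job 2: burst=5, C=9
  Job 3: burst=7, C=16
  Job 4: burst=8, C=24
  Job 5: burst=10, C=34
  Job 6: burst=15, C=49
Average completion = 136/6 = 22.6667

22.6667


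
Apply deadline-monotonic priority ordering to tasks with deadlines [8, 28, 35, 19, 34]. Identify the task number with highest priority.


Sort tasks by relative deadline (ascending):
  Task 1: deadline = 8
  Task 4: deadline = 19
  Task 2: deadline = 28
  Task 5: deadline = 34
  Task 3: deadline = 35
Priority order (highest first): [1, 4, 2, 5, 3]
Highest priority task = 1

1


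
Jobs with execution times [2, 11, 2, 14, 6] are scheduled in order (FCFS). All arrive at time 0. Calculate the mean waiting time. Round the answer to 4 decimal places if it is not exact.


FCFS order (as given): [2, 11, 2, 14, 6]
Waiting times:
  Job 1: wait = 0
  Job 2: wait = 2
  Job 3: wait = 13
  Job 4: wait = 15
  Job 5: wait = 29
Sum of waiting times = 59
Average waiting time = 59/5 = 11.8

11.8


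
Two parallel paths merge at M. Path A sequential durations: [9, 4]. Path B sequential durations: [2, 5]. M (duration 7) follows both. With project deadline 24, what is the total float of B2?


Forward pass: ES(B2) = sum of predecessors on chain B = 2
EF = ES + duration = 2 + 5 = 7
Backward pass: LF(M) = deadline = 24; LS(M) = 24 - 7 = 17
LF(B2) = LS(M) - sum(successors on chain B) = 17 - 0 = 17
LS = LF - duration = 17 - 5 = 12
Total float = LS - ES = 12 - 2 = 10

10


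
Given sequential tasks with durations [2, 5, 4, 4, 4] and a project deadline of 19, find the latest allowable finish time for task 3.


LF(activity 3) = deadline - sum of successor durations
Successors: activities 4 through 5 with durations [4, 4]
Sum of successor durations = 8
LF = 19 - 8 = 11

11


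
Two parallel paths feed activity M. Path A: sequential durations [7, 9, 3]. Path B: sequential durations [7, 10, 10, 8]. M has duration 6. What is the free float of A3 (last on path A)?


ES(A3) = sum of predecessors on chain A = 16
EF(A3) = ES + duration = 16 + 3 = 19
Successor of A3 is M. ES(M) = max(sum(A), sum(B)) = max(19, 35) = 35
Free float = ES(successor) - EF(current) = 35 - 19 = 16

16


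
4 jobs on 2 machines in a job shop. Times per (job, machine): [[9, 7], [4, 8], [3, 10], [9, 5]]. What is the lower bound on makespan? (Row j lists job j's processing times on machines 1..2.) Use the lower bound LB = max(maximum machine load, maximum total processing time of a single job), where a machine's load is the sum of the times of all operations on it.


Machine loads:
  Machine 1: 9 + 4 + 3 + 9 = 25
  Machine 2: 7 + 8 + 10 + 5 = 30
Max machine load = 30
Job totals:
  Job 1: 16
  Job 2: 12
  Job 3: 13
  Job 4: 14
Max job total = 16
Lower bound = max(30, 16) = 30

30


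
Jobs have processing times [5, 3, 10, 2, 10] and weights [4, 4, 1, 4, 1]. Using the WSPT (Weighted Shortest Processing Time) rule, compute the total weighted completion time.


Compute p/w ratios and sort ascending (WSPT): [(2, 4), (3, 4), (5, 4), (10, 1), (10, 1)]
Compute weighted completion times:
  Job (p=2,w=4): C=2, w*C=4*2=8
  Job (p=3,w=4): C=5, w*C=4*5=20
  Job (p=5,w=4): C=10, w*C=4*10=40
  Job (p=10,w=1): C=20, w*C=1*20=20
  Job (p=10,w=1): C=30, w*C=1*30=30
Total weighted completion time = 118

118


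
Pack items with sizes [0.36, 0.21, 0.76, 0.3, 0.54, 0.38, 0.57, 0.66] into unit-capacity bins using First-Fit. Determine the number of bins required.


Place items sequentially using First-Fit:
  Item 0.36 -> new Bin 1
  Item 0.21 -> Bin 1 (now 0.57)
  Item 0.76 -> new Bin 2
  Item 0.3 -> Bin 1 (now 0.87)
  Item 0.54 -> new Bin 3
  Item 0.38 -> Bin 3 (now 0.92)
  Item 0.57 -> new Bin 4
  Item 0.66 -> new Bin 5
Total bins used = 5

5


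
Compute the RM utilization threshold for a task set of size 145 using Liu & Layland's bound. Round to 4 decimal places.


Compute 2^(1/145) = 1.0047917694
Subtract 1: 1.0047917694 - 1 = 0.0047917694
Multiply by n: 145 * 0.0047917694 = 0.6948065630
Round to 4 dp: 0.6948

0.6948


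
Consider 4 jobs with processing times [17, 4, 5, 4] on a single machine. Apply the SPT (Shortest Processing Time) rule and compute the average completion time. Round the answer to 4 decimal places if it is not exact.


Sort jobs by processing time (SPT order): [4, 4, 5, 17]
Compute completion times sequentially:
  Job 1: processing = 4, completes at 4
  Job 2: processing = 4, completes at 8
  Job 3: processing = 5, completes at 13
  Job 4: processing = 17, completes at 30
Sum of completion times = 55
Average completion time = 55/4 = 13.75

13.75


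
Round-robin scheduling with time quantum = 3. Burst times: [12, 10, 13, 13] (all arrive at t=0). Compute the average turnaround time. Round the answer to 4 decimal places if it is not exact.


Time quantum = 3
Execution trace:
  J1 runs 3 units, time = 3
  J2 runs 3 units, time = 6
  J3 runs 3 units, time = 9
  J4 runs 3 units, time = 12
  J1 runs 3 units, time = 15
  J2 runs 3 units, time = 18
  J3 runs 3 units, time = 21
  J4 runs 3 units, time = 24
  J1 runs 3 units, time = 27
  J2 runs 3 units, time = 30
  J3 runs 3 units, time = 33
  J4 runs 3 units, time = 36
  J1 runs 3 units, time = 39
  J2 runs 1 units, time = 40
  J3 runs 3 units, time = 43
  J4 runs 3 units, time = 46
  J3 runs 1 units, time = 47
  J4 runs 1 units, time = 48
Finish times: [39, 40, 47, 48]
Average turnaround = 174/4 = 43.5

43.5


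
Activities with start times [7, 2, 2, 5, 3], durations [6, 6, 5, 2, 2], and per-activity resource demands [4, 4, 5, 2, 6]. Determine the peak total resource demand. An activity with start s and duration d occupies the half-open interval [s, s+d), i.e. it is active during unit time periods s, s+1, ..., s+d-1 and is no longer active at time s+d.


Each activity i is active on [start_i, start_i + duration_i).
Compute total resource usage per time slot:
  t=0: active resources = [], total = 0
  t=1: active resources = [], total = 0
  t=2: active resources = [4, 5], total = 9
  t=3: active resources = [4, 5, 6], total = 15
  t=4: active resources = [4, 5, 6], total = 15
  t=5: active resources = [4, 5, 2], total = 11
  t=6: active resources = [4, 5, 2], total = 11
  t=7: active resources = [4, 4], total = 8
  t=8: active resources = [4], total = 4
  t=9: active resources = [4], total = 4
  t=10: active resources = [4], total = 4
  t=11: active resources = [4], total = 4
  t=12: active resources = [4], total = 4
Peak resource demand = 15

15


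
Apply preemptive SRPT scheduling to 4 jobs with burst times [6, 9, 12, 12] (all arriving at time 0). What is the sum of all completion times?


Since all jobs arrive at t=0, SRPT equals SPT ordering.
SPT order: [6, 9, 12, 12]
Completion times:
  Job 1: p=6, C=6
  Job 2: p=9, C=15
  Job 3: p=12, C=27
  Job 4: p=12, C=39
Total completion time = 6 + 15 + 27 + 39 = 87

87


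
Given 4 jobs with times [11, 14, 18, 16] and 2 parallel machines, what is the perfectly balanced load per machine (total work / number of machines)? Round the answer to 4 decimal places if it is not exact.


Total processing time = 11 + 14 + 18 + 16 = 59
Number of machines = 2
Ideal balanced load = 59 / 2 = 29.5

29.5


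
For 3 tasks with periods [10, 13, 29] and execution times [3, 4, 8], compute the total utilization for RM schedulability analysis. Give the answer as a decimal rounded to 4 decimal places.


Compute individual utilizations (exact fractions):
  Task 1: C/T = 3/10 (approx. 0.3)
  Task 2: C/T = 4/13 (approx. 0.3077)
  Task 3: C/T = 8/29 (approx. 0.2759)
Total utilization U = 3/10 + 4/13 + 8/29 = 3331/3770
Rounded to 4 decimal places: U = 0.8836
RM (Liu & Layland) bound for 3 tasks = 0.779763; compare with U = 3331/3770 (approx. 0.883554)
bound < U <= 1, so the RM sufficient condition is not met (inconclusive; an exact test such as response-time analysis is needed).

0.8836


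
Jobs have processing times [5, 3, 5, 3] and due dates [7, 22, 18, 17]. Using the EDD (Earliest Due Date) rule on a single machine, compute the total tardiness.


Sort by due date (EDD order): [(5, 7), (3, 17), (5, 18), (3, 22)]
Compute completion times and tardiness:
  Job 1: p=5, d=7, C=5, tardiness=max(0,5-7)=0
  Job 2: p=3, d=17, C=8, tardiness=max(0,8-17)=0
  Job 3: p=5, d=18, C=13, tardiness=max(0,13-18)=0
  Job 4: p=3, d=22, C=16, tardiness=max(0,16-22)=0
Total tardiness = 0

0


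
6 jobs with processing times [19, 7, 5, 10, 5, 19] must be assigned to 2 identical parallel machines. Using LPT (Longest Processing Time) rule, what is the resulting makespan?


Sort jobs in decreasing order (LPT): [19, 19, 10, 7, 5, 5]
Assign each job to the least loaded machine:
  Machine 1: jobs [19, 10, 5], load = 34
  Machine 2: jobs [19, 7, 5], load = 31
Makespan = max load = 34

34


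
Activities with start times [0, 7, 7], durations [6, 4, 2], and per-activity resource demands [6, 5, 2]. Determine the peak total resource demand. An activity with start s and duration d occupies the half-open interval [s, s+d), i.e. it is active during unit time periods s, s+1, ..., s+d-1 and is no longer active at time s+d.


Each activity i is active on [start_i, start_i + duration_i).
Compute total resource usage per time slot:
  t=0: active resources = [6], total = 6
  t=1: active resources = [6], total = 6
  t=2: active resources = [6], total = 6
  t=3: active resources = [6], total = 6
  t=4: active resources = [6], total = 6
  t=5: active resources = [6], total = 6
  t=6: active resources = [], total = 0
  t=7: active resources = [5, 2], total = 7
  t=8: active resources = [5, 2], total = 7
  t=9: active resources = [5], total = 5
  t=10: active resources = [5], total = 5
Peak resource demand = 7

7


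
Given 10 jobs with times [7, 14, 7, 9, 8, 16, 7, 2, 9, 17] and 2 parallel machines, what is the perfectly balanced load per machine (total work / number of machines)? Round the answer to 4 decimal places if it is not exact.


Total processing time = 7 + 14 + 7 + 9 + 8 + 16 + 7 + 2 + 9 + 17 = 96
Number of machines = 2
Ideal balanced load = 96 / 2 = 48.0

48.0


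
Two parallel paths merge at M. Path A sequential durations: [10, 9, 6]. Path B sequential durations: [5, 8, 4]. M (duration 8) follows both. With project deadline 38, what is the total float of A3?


Forward pass: ES(A3) = sum of predecessors on chain A = 19
EF = ES + duration = 19 + 6 = 25
Backward pass: LF(M) = deadline = 38; LS(M) = 38 - 8 = 30
LF(A3) = LS(M) - sum(successors on chain A) = 30 - 0 = 30
LS = LF - duration = 30 - 6 = 24
Total float = LS - ES = 24 - 19 = 5

5


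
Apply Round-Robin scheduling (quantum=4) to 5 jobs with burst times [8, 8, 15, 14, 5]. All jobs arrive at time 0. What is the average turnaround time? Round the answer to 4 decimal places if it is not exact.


Time quantum = 4
Execution trace:
  J1 runs 4 units, time = 4
  J2 runs 4 units, time = 8
  J3 runs 4 units, time = 12
  J4 runs 4 units, time = 16
  J5 runs 4 units, time = 20
  J1 runs 4 units, time = 24
  J2 runs 4 units, time = 28
  J3 runs 4 units, time = 32
  J4 runs 4 units, time = 36
  J5 runs 1 units, time = 37
  J3 runs 4 units, time = 41
  J4 runs 4 units, time = 45
  J3 runs 3 units, time = 48
  J4 runs 2 units, time = 50
Finish times: [24, 28, 48, 50, 37]
Average turnaround = 187/5 = 37.4

37.4


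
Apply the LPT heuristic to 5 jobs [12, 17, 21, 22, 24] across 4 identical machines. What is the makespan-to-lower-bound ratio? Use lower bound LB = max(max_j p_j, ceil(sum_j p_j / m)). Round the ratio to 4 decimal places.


LPT order: [24, 22, 21, 17, 12]
Machine loads after assignment: [24, 22, 21, 29]
LPT makespan = 29
Lower bound = max(max_job, ceil(total/4)) = max(24, 24) = 24
Ratio = 29 / 24 = 1.2083

1.2083


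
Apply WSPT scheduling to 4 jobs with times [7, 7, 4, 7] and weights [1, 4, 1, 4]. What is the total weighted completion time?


Compute p/w ratios and sort ascending (WSPT): [(7, 4), (7, 4), (4, 1), (7, 1)]
Compute weighted completion times:
  Job (p=7,w=4): C=7, w*C=4*7=28
  Job (p=7,w=4): C=14, w*C=4*14=56
  Job (p=4,w=1): C=18, w*C=1*18=18
  Job (p=7,w=1): C=25, w*C=1*25=25
Total weighted completion time = 127

127


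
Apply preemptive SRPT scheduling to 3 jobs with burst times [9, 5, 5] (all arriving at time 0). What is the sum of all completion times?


Since all jobs arrive at t=0, SRPT equals SPT ordering.
SPT order: [5, 5, 9]
Completion times:
  Job 1: p=5, C=5
  Job 2: p=5, C=10
  Job 3: p=9, C=19
Total completion time = 5 + 10 + 19 = 34

34


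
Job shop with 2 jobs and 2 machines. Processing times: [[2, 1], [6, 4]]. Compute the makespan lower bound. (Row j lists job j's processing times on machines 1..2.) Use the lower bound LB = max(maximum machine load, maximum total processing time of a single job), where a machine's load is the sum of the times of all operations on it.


Machine loads:
  Machine 1: 2 + 6 = 8
  Machine 2: 1 + 4 = 5
Max machine load = 8
Job totals:
  Job 1: 3
  Job 2: 10
Max job total = 10
Lower bound = max(8, 10) = 10

10


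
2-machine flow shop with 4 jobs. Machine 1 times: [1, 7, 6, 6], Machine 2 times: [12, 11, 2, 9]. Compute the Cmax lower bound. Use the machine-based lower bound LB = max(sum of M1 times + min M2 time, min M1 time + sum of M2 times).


LB1 = sum(M1 times) + min(M2 times) = 20 + 2 = 22
LB2 = min(M1 times) + sum(M2 times) = 1 + 34 = 35
Lower bound = max(LB1, LB2) = max(22, 35) = 35

35


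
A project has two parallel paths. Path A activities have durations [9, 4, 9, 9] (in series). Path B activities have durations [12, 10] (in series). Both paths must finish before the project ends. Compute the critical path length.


Path A total = 9 + 4 + 9 + 9 = 31
Path B total = 12 + 10 = 22
Critical path = longest path = max(31, 22) = 31

31


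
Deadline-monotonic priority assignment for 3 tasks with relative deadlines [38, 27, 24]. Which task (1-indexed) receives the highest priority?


Sort tasks by relative deadline (ascending):
  Task 3: deadline = 24
  Task 2: deadline = 27
  Task 1: deadline = 38
Priority order (highest first): [3, 2, 1]
Highest priority task = 3

3


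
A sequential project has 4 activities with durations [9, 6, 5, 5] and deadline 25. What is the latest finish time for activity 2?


LF(activity 2) = deadline - sum of successor durations
Successors: activities 3 through 4 with durations [5, 5]
Sum of successor durations = 10
LF = 25 - 10 = 15

15


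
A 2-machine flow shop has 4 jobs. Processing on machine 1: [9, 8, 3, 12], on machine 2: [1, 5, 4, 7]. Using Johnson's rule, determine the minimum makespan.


Apply Johnson's rule:
  Group 1 (a <= b): [(3, 3, 4)]
  Group 2 (a > b): [(4, 12, 7), (2, 8, 5), (1, 9, 1)]
Optimal job order: [3, 4, 2, 1]
Schedule:
  Job 3: M1 done at 3, M2 done at 7
  Job 4: M1 done at 15, M2 done at 22
  Job 2: M1 done at 23, M2 done at 28
  Job 1: M1 done at 32, M2 done at 33
Makespan = 33

33


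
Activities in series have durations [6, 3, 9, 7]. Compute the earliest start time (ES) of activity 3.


Activity 3 starts after activities 1 through 2 complete.
Predecessor durations: [6, 3]
ES = 6 + 3 = 9

9


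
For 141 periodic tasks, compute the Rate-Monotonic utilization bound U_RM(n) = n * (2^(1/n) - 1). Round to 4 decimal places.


Compute 2^(1/141) = 1.0049280405
Subtract 1: 1.0049280405 - 1 = 0.0049280405
Multiply by n: 141 * 0.0049280405 = 0.6948537105
Round to 4 dp: 0.6949

0.6949


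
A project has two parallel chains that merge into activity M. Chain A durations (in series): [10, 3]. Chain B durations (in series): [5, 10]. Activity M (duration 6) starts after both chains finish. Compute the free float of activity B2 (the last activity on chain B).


ES(B2) = sum of predecessors on chain B = 5
EF(B2) = ES + duration = 5 + 10 = 15
Successor of B2 is M. ES(M) = max(sum(A), sum(B)) = max(13, 15) = 15
Free float = ES(successor) - EF(current) = 15 - 15 = 0

0


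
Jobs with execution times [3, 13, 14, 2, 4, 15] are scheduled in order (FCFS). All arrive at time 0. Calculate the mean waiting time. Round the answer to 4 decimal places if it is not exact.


FCFS order (as given): [3, 13, 14, 2, 4, 15]
Waiting times:
  Job 1: wait = 0
  Job 2: wait = 3
  Job 3: wait = 16
  Job 4: wait = 30
  Job 5: wait = 32
  Job 6: wait = 36
Sum of waiting times = 117
Average waiting time = 117/6 = 19.5

19.5


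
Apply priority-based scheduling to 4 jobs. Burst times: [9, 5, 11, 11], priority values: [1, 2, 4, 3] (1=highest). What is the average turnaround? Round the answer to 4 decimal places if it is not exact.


Sort by priority (ascending = highest first):
Order: [(1, 9), (2, 5), (3, 11), (4, 11)]
Completion times:
  Priority 1, burst=9, C=9
  Priority 2, burst=5, C=14
  Priority 3, burst=11, C=25
  Priority 4, burst=11, C=36
Average turnaround = 84/4 = 21.0

21.0


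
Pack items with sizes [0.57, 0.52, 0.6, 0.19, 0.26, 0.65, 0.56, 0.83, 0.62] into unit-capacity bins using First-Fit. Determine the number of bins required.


Place items sequentially using First-Fit:
  Item 0.57 -> new Bin 1
  Item 0.52 -> new Bin 2
  Item 0.6 -> new Bin 3
  Item 0.19 -> Bin 1 (now 0.76)
  Item 0.26 -> Bin 2 (now 0.78)
  Item 0.65 -> new Bin 4
  Item 0.56 -> new Bin 5
  Item 0.83 -> new Bin 6
  Item 0.62 -> new Bin 7
Total bins used = 7

7


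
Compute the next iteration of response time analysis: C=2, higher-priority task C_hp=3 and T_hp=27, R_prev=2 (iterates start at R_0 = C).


R_next = C + ceil(R_prev / T_hp) * C_hp
ceil(2 / 27) = ceil(0.0741) = 1
Interference = 1 * 3 = 3
R_next = 2 + 3 = 5

5


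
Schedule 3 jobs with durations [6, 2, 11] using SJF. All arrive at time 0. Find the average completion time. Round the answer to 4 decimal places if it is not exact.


SJF order (ascending): [2, 6, 11]
Completion times:
  Job 1: burst=2, C=2
  Job 2: burst=6, C=8
  Job 3: burst=11, C=19
Average completion = 29/3 = 9.6667

9.6667


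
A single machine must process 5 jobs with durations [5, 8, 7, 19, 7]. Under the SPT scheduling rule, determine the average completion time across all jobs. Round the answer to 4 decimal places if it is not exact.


Sort jobs by processing time (SPT order): [5, 7, 7, 8, 19]
Compute completion times sequentially:
  Job 1: processing = 5, completes at 5
  Job 2: processing = 7, completes at 12
  Job 3: processing = 7, completes at 19
  Job 4: processing = 8, completes at 27
  Job 5: processing = 19, completes at 46
Sum of completion times = 109
Average completion time = 109/5 = 21.8

21.8


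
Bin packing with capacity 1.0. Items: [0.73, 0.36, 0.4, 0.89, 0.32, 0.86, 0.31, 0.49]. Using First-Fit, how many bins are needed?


Place items sequentially using First-Fit:
  Item 0.73 -> new Bin 1
  Item 0.36 -> new Bin 2
  Item 0.4 -> Bin 2 (now 0.76)
  Item 0.89 -> new Bin 3
  Item 0.32 -> new Bin 4
  Item 0.86 -> new Bin 5
  Item 0.31 -> Bin 4 (now 0.63)
  Item 0.49 -> new Bin 6
Total bins used = 6

6


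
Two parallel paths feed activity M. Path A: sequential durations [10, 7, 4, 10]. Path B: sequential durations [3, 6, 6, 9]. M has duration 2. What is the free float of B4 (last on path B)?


ES(B4) = sum of predecessors on chain B = 15
EF(B4) = ES + duration = 15 + 9 = 24
Successor of B4 is M. ES(M) = max(sum(A), sum(B)) = max(31, 24) = 31
Free float = ES(successor) - EF(current) = 31 - 24 = 7

7


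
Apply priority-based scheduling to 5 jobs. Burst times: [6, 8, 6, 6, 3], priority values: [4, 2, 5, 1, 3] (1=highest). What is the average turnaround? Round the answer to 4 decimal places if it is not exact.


Sort by priority (ascending = highest first):
Order: [(1, 6), (2, 8), (3, 3), (4, 6), (5, 6)]
Completion times:
  Priority 1, burst=6, C=6
  Priority 2, burst=8, C=14
  Priority 3, burst=3, C=17
  Priority 4, burst=6, C=23
  Priority 5, burst=6, C=29
Average turnaround = 89/5 = 17.8

17.8


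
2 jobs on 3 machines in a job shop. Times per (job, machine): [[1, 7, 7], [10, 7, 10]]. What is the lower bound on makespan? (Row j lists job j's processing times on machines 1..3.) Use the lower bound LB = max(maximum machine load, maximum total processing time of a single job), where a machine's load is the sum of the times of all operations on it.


Machine loads:
  Machine 1: 1 + 10 = 11
  Machine 2: 7 + 7 = 14
  Machine 3: 7 + 10 = 17
Max machine load = 17
Job totals:
  Job 1: 15
  Job 2: 27
Max job total = 27
Lower bound = max(17, 27) = 27

27


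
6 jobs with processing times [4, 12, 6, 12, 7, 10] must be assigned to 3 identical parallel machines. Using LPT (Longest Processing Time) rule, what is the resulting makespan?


Sort jobs in decreasing order (LPT): [12, 12, 10, 7, 6, 4]
Assign each job to the least loaded machine:
  Machine 1: jobs [12, 6], load = 18
  Machine 2: jobs [12, 4], load = 16
  Machine 3: jobs [10, 7], load = 17
Makespan = max load = 18

18


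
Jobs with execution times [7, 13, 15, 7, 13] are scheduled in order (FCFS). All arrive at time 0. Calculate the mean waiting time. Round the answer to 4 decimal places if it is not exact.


FCFS order (as given): [7, 13, 15, 7, 13]
Waiting times:
  Job 1: wait = 0
  Job 2: wait = 7
  Job 3: wait = 20
  Job 4: wait = 35
  Job 5: wait = 42
Sum of waiting times = 104
Average waiting time = 104/5 = 20.8

20.8


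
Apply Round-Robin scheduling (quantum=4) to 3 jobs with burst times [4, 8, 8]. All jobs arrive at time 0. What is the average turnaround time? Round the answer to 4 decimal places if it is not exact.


Time quantum = 4
Execution trace:
  J1 runs 4 units, time = 4
  J2 runs 4 units, time = 8
  J3 runs 4 units, time = 12
  J2 runs 4 units, time = 16
  J3 runs 4 units, time = 20
Finish times: [4, 16, 20]
Average turnaround = 40/3 = 13.3333

13.3333


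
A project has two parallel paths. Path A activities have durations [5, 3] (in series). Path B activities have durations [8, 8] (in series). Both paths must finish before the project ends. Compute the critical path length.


Path A total = 5 + 3 = 8
Path B total = 8 + 8 = 16
Critical path = longest path = max(8, 16) = 16

16


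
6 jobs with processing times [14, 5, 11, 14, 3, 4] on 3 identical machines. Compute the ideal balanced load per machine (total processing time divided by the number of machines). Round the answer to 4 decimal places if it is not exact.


Total processing time = 14 + 5 + 11 + 14 + 3 + 4 = 51
Number of machines = 3
Ideal balanced load = 51 / 3 = 17.0

17.0


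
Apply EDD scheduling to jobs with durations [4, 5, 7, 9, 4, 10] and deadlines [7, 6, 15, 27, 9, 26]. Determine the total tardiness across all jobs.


Sort by due date (EDD order): [(5, 6), (4, 7), (4, 9), (7, 15), (10, 26), (9, 27)]
Compute completion times and tardiness:
  Job 1: p=5, d=6, C=5, tardiness=max(0,5-6)=0
  Job 2: p=4, d=7, C=9, tardiness=max(0,9-7)=2
  Job 3: p=4, d=9, C=13, tardiness=max(0,13-9)=4
  Job 4: p=7, d=15, C=20, tardiness=max(0,20-15)=5
  Job 5: p=10, d=26, C=30, tardiness=max(0,30-26)=4
  Job 6: p=9, d=27, C=39, tardiness=max(0,39-27)=12
Total tardiness = 27

27


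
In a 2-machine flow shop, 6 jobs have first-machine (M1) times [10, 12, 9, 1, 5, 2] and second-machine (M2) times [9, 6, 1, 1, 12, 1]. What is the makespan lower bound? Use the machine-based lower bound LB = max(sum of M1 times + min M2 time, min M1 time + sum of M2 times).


LB1 = sum(M1 times) + min(M2 times) = 39 + 1 = 40
LB2 = min(M1 times) + sum(M2 times) = 1 + 30 = 31
Lower bound = max(LB1, LB2) = max(40, 31) = 40

40


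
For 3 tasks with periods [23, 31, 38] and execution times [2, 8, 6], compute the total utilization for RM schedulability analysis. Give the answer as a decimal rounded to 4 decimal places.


Compute individual utilizations (exact fractions):
  Task 1: C/T = 2/23 (approx. 0.087)
  Task 2: C/T = 8/31 (approx. 0.2581)
  Task 3: C/T = 6/38 = 3/19 (approx. 0.1579)
Total utilization U = 2/23 + 8/31 + 3/19 = 6813/13547
Rounded to 4 decimal places: U = 0.5029
RM (Liu & Layland) bound for 3 tasks = 0.779763; compare with U = 6813/13547 (approx. 0.502916)
U <= bound, so schedulable by RM sufficient condition.

0.5029


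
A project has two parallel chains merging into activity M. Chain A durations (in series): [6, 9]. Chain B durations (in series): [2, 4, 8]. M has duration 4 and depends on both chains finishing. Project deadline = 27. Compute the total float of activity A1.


Forward pass: ES(A1) = sum of predecessors on chain A = 0
EF = ES + duration = 0 + 6 = 6
Backward pass: LF(M) = deadline = 27; LS(M) = 27 - 4 = 23
LF(A1) = LS(M) - sum(successors on chain A) = 23 - 9 = 14
LS = LF - duration = 14 - 6 = 8
Total float = LS - ES = 8 - 0 = 8

8


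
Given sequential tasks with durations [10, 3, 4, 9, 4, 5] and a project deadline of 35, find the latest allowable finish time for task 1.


LF(activity 1) = deadline - sum of successor durations
Successors: activities 2 through 6 with durations [3, 4, 9, 4, 5]
Sum of successor durations = 25
LF = 35 - 25 = 10

10


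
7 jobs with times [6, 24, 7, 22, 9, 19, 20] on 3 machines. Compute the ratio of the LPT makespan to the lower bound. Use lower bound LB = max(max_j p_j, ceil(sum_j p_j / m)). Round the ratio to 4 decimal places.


LPT order: [24, 22, 20, 19, 9, 7, 6]
Machine loads after assignment: [37, 31, 39]
LPT makespan = 39
Lower bound = max(max_job, ceil(total/3)) = max(24, 36) = 36
Ratio = 39 / 36 = 1.0833

1.0833


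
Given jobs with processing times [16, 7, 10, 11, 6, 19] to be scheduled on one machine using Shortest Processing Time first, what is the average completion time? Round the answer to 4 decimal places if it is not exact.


Sort jobs by processing time (SPT order): [6, 7, 10, 11, 16, 19]
Compute completion times sequentially:
  Job 1: processing = 6, completes at 6
  Job 2: processing = 7, completes at 13
  Job 3: processing = 10, completes at 23
  Job 4: processing = 11, completes at 34
  Job 5: processing = 16, completes at 50
  Job 6: processing = 19, completes at 69
Sum of completion times = 195
Average completion time = 195/6 = 32.5

32.5


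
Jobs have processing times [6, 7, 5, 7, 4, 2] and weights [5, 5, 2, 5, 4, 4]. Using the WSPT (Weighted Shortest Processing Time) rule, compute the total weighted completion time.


Compute p/w ratios and sort ascending (WSPT): [(2, 4), (4, 4), (6, 5), (7, 5), (7, 5), (5, 2)]
Compute weighted completion times:
  Job (p=2,w=4): C=2, w*C=4*2=8
  Job (p=4,w=4): C=6, w*C=4*6=24
  Job (p=6,w=5): C=12, w*C=5*12=60
  Job (p=7,w=5): C=19, w*C=5*19=95
  Job (p=7,w=5): C=26, w*C=5*26=130
  Job (p=5,w=2): C=31, w*C=2*31=62
Total weighted completion time = 379

379


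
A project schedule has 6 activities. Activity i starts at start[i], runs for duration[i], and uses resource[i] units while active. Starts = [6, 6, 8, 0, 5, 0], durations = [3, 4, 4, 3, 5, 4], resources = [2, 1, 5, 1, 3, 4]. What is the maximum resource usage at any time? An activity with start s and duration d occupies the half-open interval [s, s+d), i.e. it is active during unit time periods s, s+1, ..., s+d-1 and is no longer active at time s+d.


Each activity i is active on [start_i, start_i + duration_i).
Compute total resource usage per time slot:
  t=0: active resources = [1, 4], total = 5
  t=1: active resources = [1, 4], total = 5
  t=2: active resources = [1, 4], total = 5
  t=3: active resources = [4], total = 4
  t=4: active resources = [], total = 0
  t=5: active resources = [3], total = 3
  t=6: active resources = [2, 1, 3], total = 6
  t=7: active resources = [2, 1, 3], total = 6
  t=8: active resources = [2, 1, 5, 3], total = 11
  t=9: active resources = [1, 5, 3], total = 9
  t=10: active resources = [5], total = 5
  t=11: active resources = [5], total = 5
Peak resource demand = 11

11


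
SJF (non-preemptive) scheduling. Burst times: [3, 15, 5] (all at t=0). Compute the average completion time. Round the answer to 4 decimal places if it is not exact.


SJF order (ascending): [3, 5, 15]
Completion times:
  Job 1: burst=3, C=3
  Job 2: burst=5, C=8
  Job 3: burst=15, C=23
Average completion = 34/3 = 11.3333

11.3333


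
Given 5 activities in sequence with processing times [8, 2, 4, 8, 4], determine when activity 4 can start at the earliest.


Activity 4 starts after activities 1 through 3 complete.
Predecessor durations: [8, 2, 4]
ES = 8 + 2 + 4 = 14

14


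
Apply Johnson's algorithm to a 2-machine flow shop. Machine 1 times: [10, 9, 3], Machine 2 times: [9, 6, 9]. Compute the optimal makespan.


Apply Johnson's rule:
  Group 1 (a <= b): [(3, 3, 9)]
  Group 2 (a > b): [(1, 10, 9), (2, 9, 6)]
Optimal job order: [3, 1, 2]
Schedule:
  Job 3: M1 done at 3, M2 done at 12
  Job 1: M1 done at 13, M2 done at 22
  Job 2: M1 done at 22, M2 done at 28
Makespan = 28

28


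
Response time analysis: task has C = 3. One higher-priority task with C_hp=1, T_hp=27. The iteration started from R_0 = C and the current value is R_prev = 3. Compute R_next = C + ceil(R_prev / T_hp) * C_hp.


R_next = C + ceil(R_prev / T_hp) * C_hp
ceil(3 / 27) = ceil(0.1111) = 1
Interference = 1 * 1 = 1
R_next = 3 + 1 = 4

4


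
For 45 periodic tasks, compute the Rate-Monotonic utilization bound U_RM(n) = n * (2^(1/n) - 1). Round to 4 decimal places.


Compute 2^(1/45) = 1.0155225125
Subtract 1: 1.0155225125 - 1 = 0.0155225125
Multiply by n: 45 * 0.0155225125 = 0.6985130625
Round to 4 dp: 0.6985

0.6985


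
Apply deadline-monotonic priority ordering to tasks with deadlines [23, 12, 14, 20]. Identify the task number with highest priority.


Sort tasks by relative deadline (ascending):
  Task 2: deadline = 12
  Task 3: deadline = 14
  Task 4: deadline = 20
  Task 1: deadline = 23
Priority order (highest first): [2, 3, 4, 1]
Highest priority task = 2

2


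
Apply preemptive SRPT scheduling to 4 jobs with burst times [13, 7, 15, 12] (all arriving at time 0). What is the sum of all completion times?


Since all jobs arrive at t=0, SRPT equals SPT ordering.
SPT order: [7, 12, 13, 15]
Completion times:
  Job 1: p=7, C=7
  Job 2: p=12, C=19
  Job 3: p=13, C=32
  Job 4: p=15, C=47
Total completion time = 7 + 19 + 32 + 47 = 105

105


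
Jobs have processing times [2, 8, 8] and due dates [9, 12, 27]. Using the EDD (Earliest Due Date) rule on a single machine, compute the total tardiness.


Sort by due date (EDD order): [(2, 9), (8, 12), (8, 27)]
Compute completion times and tardiness:
  Job 1: p=2, d=9, C=2, tardiness=max(0,2-9)=0
  Job 2: p=8, d=12, C=10, tardiness=max(0,10-12)=0
  Job 3: p=8, d=27, C=18, tardiness=max(0,18-27)=0
Total tardiness = 0

0


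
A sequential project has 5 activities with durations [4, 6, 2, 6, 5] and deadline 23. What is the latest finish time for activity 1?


LF(activity 1) = deadline - sum of successor durations
Successors: activities 2 through 5 with durations [6, 2, 6, 5]
Sum of successor durations = 19
LF = 23 - 19 = 4

4


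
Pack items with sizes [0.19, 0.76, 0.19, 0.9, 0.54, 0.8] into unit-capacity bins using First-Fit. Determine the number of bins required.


Place items sequentially using First-Fit:
  Item 0.19 -> new Bin 1
  Item 0.76 -> Bin 1 (now 0.95)
  Item 0.19 -> new Bin 2
  Item 0.9 -> new Bin 3
  Item 0.54 -> Bin 2 (now 0.73)
  Item 0.8 -> new Bin 4
Total bins used = 4

4


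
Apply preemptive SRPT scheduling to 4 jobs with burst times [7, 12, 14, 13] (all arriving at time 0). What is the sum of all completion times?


Since all jobs arrive at t=0, SRPT equals SPT ordering.
SPT order: [7, 12, 13, 14]
Completion times:
  Job 1: p=7, C=7
  Job 2: p=12, C=19
  Job 3: p=13, C=32
  Job 4: p=14, C=46
Total completion time = 7 + 19 + 32 + 46 = 104

104


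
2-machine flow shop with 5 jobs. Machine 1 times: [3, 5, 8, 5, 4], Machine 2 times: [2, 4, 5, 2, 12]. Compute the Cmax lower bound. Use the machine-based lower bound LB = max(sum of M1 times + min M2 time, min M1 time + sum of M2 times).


LB1 = sum(M1 times) + min(M2 times) = 25 + 2 = 27
LB2 = min(M1 times) + sum(M2 times) = 3 + 25 = 28
Lower bound = max(LB1, LB2) = max(27, 28) = 28

28
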